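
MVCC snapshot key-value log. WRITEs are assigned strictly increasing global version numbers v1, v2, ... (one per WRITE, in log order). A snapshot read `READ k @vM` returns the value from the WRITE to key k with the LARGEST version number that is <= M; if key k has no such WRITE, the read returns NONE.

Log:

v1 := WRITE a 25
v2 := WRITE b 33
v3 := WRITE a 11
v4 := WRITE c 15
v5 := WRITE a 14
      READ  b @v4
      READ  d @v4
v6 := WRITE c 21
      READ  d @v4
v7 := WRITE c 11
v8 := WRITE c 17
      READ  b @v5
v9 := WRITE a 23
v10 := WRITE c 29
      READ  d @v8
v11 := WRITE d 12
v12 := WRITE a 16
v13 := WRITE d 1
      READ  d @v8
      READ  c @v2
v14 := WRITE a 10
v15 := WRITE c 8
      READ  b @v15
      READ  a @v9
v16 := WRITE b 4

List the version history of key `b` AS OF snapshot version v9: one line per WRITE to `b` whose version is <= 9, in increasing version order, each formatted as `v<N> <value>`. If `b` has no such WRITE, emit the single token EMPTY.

Answer: v2 33

Derivation:
Scan writes for key=b with version <= 9:
  v1 WRITE a 25 -> skip
  v2 WRITE b 33 -> keep
  v3 WRITE a 11 -> skip
  v4 WRITE c 15 -> skip
  v5 WRITE a 14 -> skip
  v6 WRITE c 21 -> skip
  v7 WRITE c 11 -> skip
  v8 WRITE c 17 -> skip
  v9 WRITE a 23 -> skip
  v10 WRITE c 29 -> skip
  v11 WRITE d 12 -> skip
  v12 WRITE a 16 -> skip
  v13 WRITE d 1 -> skip
  v14 WRITE a 10 -> skip
  v15 WRITE c 8 -> skip
  v16 WRITE b 4 -> drop (> snap)
Collected: [(2, 33)]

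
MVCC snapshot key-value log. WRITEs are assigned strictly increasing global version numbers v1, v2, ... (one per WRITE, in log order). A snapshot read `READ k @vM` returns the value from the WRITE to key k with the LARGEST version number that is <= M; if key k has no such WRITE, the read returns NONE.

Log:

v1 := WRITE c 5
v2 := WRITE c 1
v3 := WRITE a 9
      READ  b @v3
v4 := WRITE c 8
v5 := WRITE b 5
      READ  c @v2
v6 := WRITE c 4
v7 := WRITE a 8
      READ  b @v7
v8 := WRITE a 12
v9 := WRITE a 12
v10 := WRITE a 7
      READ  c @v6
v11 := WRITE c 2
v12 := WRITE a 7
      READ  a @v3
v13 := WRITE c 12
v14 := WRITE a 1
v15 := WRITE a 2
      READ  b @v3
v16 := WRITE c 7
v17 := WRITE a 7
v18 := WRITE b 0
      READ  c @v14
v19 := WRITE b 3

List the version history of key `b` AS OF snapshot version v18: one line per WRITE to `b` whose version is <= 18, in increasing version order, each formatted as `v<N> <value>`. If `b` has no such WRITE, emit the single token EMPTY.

Answer: v5 5
v18 0

Derivation:
Scan writes for key=b with version <= 18:
  v1 WRITE c 5 -> skip
  v2 WRITE c 1 -> skip
  v3 WRITE a 9 -> skip
  v4 WRITE c 8 -> skip
  v5 WRITE b 5 -> keep
  v6 WRITE c 4 -> skip
  v7 WRITE a 8 -> skip
  v8 WRITE a 12 -> skip
  v9 WRITE a 12 -> skip
  v10 WRITE a 7 -> skip
  v11 WRITE c 2 -> skip
  v12 WRITE a 7 -> skip
  v13 WRITE c 12 -> skip
  v14 WRITE a 1 -> skip
  v15 WRITE a 2 -> skip
  v16 WRITE c 7 -> skip
  v17 WRITE a 7 -> skip
  v18 WRITE b 0 -> keep
  v19 WRITE b 3 -> drop (> snap)
Collected: [(5, 5), (18, 0)]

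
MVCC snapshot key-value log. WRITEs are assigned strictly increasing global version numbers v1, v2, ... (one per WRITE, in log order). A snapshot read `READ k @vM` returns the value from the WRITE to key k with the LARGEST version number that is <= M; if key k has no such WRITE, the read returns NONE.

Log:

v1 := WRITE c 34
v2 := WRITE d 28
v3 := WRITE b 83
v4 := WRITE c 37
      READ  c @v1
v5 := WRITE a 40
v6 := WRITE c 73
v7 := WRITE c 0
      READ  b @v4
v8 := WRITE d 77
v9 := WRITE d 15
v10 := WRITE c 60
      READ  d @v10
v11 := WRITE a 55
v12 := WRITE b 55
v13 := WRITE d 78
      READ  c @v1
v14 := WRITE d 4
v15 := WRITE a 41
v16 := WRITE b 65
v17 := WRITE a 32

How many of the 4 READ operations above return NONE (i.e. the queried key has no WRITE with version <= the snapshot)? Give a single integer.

Answer: 0

Derivation:
v1: WRITE c=34  (c history now [(1, 34)])
v2: WRITE d=28  (d history now [(2, 28)])
v3: WRITE b=83  (b history now [(3, 83)])
v4: WRITE c=37  (c history now [(1, 34), (4, 37)])
READ c @v1: history=[(1, 34), (4, 37)] -> pick v1 -> 34
v5: WRITE a=40  (a history now [(5, 40)])
v6: WRITE c=73  (c history now [(1, 34), (4, 37), (6, 73)])
v7: WRITE c=0  (c history now [(1, 34), (4, 37), (6, 73), (7, 0)])
READ b @v4: history=[(3, 83)] -> pick v3 -> 83
v8: WRITE d=77  (d history now [(2, 28), (8, 77)])
v9: WRITE d=15  (d history now [(2, 28), (8, 77), (9, 15)])
v10: WRITE c=60  (c history now [(1, 34), (4, 37), (6, 73), (7, 0), (10, 60)])
READ d @v10: history=[(2, 28), (8, 77), (9, 15)] -> pick v9 -> 15
v11: WRITE a=55  (a history now [(5, 40), (11, 55)])
v12: WRITE b=55  (b history now [(3, 83), (12, 55)])
v13: WRITE d=78  (d history now [(2, 28), (8, 77), (9, 15), (13, 78)])
READ c @v1: history=[(1, 34), (4, 37), (6, 73), (7, 0), (10, 60)] -> pick v1 -> 34
v14: WRITE d=4  (d history now [(2, 28), (8, 77), (9, 15), (13, 78), (14, 4)])
v15: WRITE a=41  (a history now [(5, 40), (11, 55), (15, 41)])
v16: WRITE b=65  (b history now [(3, 83), (12, 55), (16, 65)])
v17: WRITE a=32  (a history now [(5, 40), (11, 55), (15, 41), (17, 32)])
Read results in order: ['34', '83', '15', '34']
NONE count = 0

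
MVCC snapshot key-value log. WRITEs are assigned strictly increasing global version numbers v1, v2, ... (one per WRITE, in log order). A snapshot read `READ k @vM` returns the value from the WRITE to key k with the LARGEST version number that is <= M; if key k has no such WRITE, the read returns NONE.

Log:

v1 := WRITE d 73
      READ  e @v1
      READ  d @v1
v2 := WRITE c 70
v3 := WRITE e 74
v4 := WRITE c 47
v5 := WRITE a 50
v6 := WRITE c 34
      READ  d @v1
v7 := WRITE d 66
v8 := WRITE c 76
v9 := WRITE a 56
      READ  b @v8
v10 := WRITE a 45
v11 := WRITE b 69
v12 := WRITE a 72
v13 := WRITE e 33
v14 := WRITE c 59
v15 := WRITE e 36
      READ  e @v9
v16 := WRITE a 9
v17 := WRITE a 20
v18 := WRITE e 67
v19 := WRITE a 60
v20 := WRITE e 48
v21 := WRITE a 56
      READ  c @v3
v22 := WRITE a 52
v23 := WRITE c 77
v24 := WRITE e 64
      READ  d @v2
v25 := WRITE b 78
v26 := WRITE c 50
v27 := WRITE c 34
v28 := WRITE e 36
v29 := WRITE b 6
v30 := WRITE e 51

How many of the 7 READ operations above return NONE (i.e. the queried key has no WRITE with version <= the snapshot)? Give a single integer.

Answer: 2

Derivation:
v1: WRITE d=73  (d history now [(1, 73)])
READ e @v1: history=[] -> no version <= 1 -> NONE
READ d @v1: history=[(1, 73)] -> pick v1 -> 73
v2: WRITE c=70  (c history now [(2, 70)])
v3: WRITE e=74  (e history now [(3, 74)])
v4: WRITE c=47  (c history now [(2, 70), (4, 47)])
v5: WRITE a=50  (a history now [(5, 50)])
v6: WRITE c=34  (c history now [(2, 70), (4, 47), (6, 34)])
READ d @v1: history=[(1, 73)] -> pick v1 -> 73
v7: WRITE d=66  (d history now [(1, 73), (7, 66)])
v8: WRITE c=76  (c history now [(2, 70), (4, 47), (6, 34), (8, 76)])
v9: WRITE a=56  (a history now [(5, 50), (9, 56)])
READ b @v8: history=[] -> no version <= 8 -> NONE
v10: WRITE a=45  (a history now [(5, 50), (9, 56), (10, 45)])
v11: WRITE b=69  (b history now [(11, 69)])
v12: WRITE a=72  (a history now [(5, 50), (9, 56), (10, 45), (12, 72)])
v13: WRITE e=33  (e history now [(3, 74), (13, 33)])
v14: WRITE c=59  (c history now [(2, 70), (4, 47), (6, 34), (8, 76), (14, 59)])
v15: WRITE e=36  (e history now [(3, 74), (13, 33), (15, 36)])
READ e @v9: history=[(3, 74), (13, 33), (15, 36)] -> pick v3 -> 74
v16: WRITE a=9  (a history now [(5, 50), (9, 56), (10, 45), (12, 72), (16, 9)])
v17: WRITE a=20  (a history now [(5, 50), (9, 56), (10, 45), (12, 72), (16, 9), (17, 20)])
v18: WRITE e=67  (e history now [(3, 74), (13, 33), (15, 36), (18, 67)])
v19: WRITE a=60  (a history now [(5, 50), (9, 56), (10, 45), (12, 72), (16, 9), (17, 20), (19, 60)])
v20: WRITE e=48  (e history now [(3, 74), (13, 33), (15, 36), (18, 67), (20, 48)])
v21: WRITE a=56  (a history now [(5, 50), (9, 56), (10, 45), (12, 72), (16, 9), (17, 20), (19, 60), (21, 56)])
READ c @v3: history=[(2, 70), (4, 47), (6, 34), (8, 76), (14, 59)] -> pick v2 -> 70
v22: WRITE a=52  (a history now [(5, 50), (9, 56), (10, 45), (12, 72), (16, 9), (17, 20), (19, 60), (21, 56), (22, 52)])
v23: WRITE c=77  (c history now [(2, 70), (4, 47), (6, 34), (8, 76), (14, 59), (23, 77)])
v24: WRITE e=64  (e history now [(3, 74), (13, 33), (15, 36), (18, 67), (20, 48), (24, 64)])
READ d @v2: history=[(1, 73), (7, 66)] -> pick v1 -> 73
v25: WRITE b=78  (b history now [(11, 69), (25, 78)])
v26: WRITE c=50  (c history now [(2, 70), (4, 47), (6, 34), (8, 76), (14, 59), (23, 77), (26, 50)])
v27: WRITE c=34  (c history now [(2, 70), (4, 47), (6, 34), (8, 76), (14, 59), (23, 77), (26, 50), (27, 34)])
v28: WRITE e=36  (e history now [(3, 74), (13, 33), (15, 36), (18, 67), (20, 48), (24, 64), (28, 36)])
v29: WRITE b=6  (b history now [(11, 69), (25, 78), (29, 6)])
v30: WRITE e=51  (e history now [(3, 74), (13, 33), (15, 36), (18, 67), (20, 48), (24, 64), (28, 36), (30, 51)])
Read results in order: ['NONE', '73', '73', 'NONE', '74', '70', '73']
NONE count = 2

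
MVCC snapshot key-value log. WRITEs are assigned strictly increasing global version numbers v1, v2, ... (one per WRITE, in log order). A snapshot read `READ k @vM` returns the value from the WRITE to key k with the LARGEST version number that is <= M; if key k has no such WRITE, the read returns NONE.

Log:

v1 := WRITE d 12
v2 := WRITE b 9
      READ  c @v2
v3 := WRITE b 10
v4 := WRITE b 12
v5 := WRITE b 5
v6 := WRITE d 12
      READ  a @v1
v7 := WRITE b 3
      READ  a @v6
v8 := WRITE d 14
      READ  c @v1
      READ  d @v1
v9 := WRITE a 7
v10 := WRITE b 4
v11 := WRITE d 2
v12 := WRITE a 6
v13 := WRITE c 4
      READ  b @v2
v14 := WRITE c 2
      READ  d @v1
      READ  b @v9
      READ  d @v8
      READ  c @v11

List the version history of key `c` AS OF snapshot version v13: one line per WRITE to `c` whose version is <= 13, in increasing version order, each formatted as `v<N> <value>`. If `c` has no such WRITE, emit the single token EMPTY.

Scan writes for key=c with version <= 13:
  v1 WRITE d 12 -> skip
  v2 WRITE b 9 -> skip
  v3 WRITE b 10 -> skip
  v4 WRITE b 12 -> skip
  v5 WRITE b 5 -> skip
  v6 WRITE d 12 -> skip
  v7 WRITE b 3 -> skip
  v8 WRITE d 14 -> skip
  v9 WRITE a 7 -> skip
  v10 WRITE b 4 -> skip
  v11 WRITE d 2 -> skip
  v12 WRITE a 6 -> skip
  v13 WRITE c 4 -> keep
  v14 WRITE c 2 -> drop (> snap)
Collected: [(13, 4)]

Answer: v13 4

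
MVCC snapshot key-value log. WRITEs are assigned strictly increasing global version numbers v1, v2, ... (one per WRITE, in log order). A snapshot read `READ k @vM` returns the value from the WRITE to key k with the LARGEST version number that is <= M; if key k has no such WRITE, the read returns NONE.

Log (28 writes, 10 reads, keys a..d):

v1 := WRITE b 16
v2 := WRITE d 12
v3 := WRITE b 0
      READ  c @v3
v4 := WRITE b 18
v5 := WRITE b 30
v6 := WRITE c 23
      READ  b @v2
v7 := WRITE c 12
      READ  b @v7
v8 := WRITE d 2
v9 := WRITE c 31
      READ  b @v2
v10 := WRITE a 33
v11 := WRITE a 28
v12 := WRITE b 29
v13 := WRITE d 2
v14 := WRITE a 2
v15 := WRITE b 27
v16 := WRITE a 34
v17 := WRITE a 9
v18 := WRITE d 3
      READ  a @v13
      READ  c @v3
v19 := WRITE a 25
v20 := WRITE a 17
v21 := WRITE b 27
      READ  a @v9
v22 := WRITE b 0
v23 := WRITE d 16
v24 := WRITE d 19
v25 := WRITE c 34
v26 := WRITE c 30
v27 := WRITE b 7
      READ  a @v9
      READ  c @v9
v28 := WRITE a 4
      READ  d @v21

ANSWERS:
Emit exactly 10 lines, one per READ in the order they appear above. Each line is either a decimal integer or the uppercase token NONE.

Answer: NONE
16
30
16
28
NONE
NONE
NONE
31
3

Derivation:
v1: WRITE b=16  (b history now [(1, 16)])
v2: WRITE d=12  (d history now [(2, 12)])
v3: WRITE b=0  (b history now [(1, 16), (3, 0)])
READ c @v3: history=[] -> no version <= 3 -> NONE
v4: WRITE b=18  (b history now [(1, 16), (3, 0), (4, 18)])
v5: WRITE b=30  (b history now [(1, 16), (3, 0), (4, 18), (5, 30)])
v6: WRITE c=23  (c history now [(6, 23)])
READ b @v2: history=[(1, 16), (3, 0), (4, 18), (5, 30)] -> pick v1 -> 16
v7: WRITE c=12  (c history now [(6, 23), (7, 12)])
READ b @v7: history=[(1, 16), (3, 0), (4, 18), (5, 30)] -> pick v5 -> 30
v8: WRITE d=2  (d history now [(2, 12), (8, 2)])
v9: WRITE c=31  (c history now [(6, 23), (7, 12), (9, 31)])
READ b @v2: history=[(1, 16), (3, 0), (4, 18), (5, 30)] -> pick v1 -> 16
v10: WRITE a=33  (a history now [(10, 33)])
v11: WRITE a=28  (a history now [(10, 33), (11, 28)])
v12: WRITE b=29  (b history now [(1, 16), (3, 0), (4, 18), (5, 30), (12, 29)])
v13: WRITE d=2  (d history now [(2, 12), (8, 2), (13, 2)])
v14: WRITE a=2  (a history now [(10, 33), (11, 28), (14, 2)])
v15: WRITE b=27  (b history now [(1, 16), (3, 0), (4, 18), (5, 30), (12, 29), (15, 27)])
v16: WRITE a=34  (a history now [(10, 33), (11, 28), (14, 2), (16, 34)])
v17: WRITE a=9  (a history now [(10, 33), (11, 28), (14, 2), (16, 34), (17, 9)])
v18: WRITE d=3  (d history now [(2, 12), (8, 2), (13, 2), (18, 3)])
READ a @v13: history=[(10, 33), (11, 28), (14, 2), (16, 34), (17, 9)] -> pick v11 -> 28
READ c @v3: history=[(6, 23), (7, 12), (9, 31)] -> no version <= 3 -> NONE
v19: WRITE a=25  (a history now [(10, 33), (11, 28), (14, 2), (16, 34), (17, 9), (19, 25)])
v20: WRITE a=17  (a history now [(10, 33), (11, 28), (14, 2), (16, 34), (17, 9), (19, 25), (20, 17)])
v21: WRITE b=27  (b history now [(1, 16), (3, 0), (4, 18), (5, 30), (12, 29), (15, 27), (21, 27)])
READ a @v9: history=[(10, 33), (11, 28), (14, 2), (16, 34), (17, 9), (19, 25), (20, 17)] -> no version <= 9 -> NONE
v22: WRITE b=0  (b history now [(1, 16), (3, 0), (4, 18), (5, 30), (12, 29), (15, 27), (21, 27), (22, 0)])
v23: WRITE d=16  (d history now [(2, 12), (8, 2), (13, 2), (18, 3), (23, 16)])
v24: WRITE d=19  (d history now [(2, 12), (8, 2), (13, 2), (18, 3), (23, 16), (24, 19)])
v25: WRITE c=34  (c history now [(6, 23), (7, 12), (9, 31), (25, 34)])
v26: WRITE c=30  (c history now [(6, 23), (7, 12), (9, 31), (25, 34), (26, 30)])
v27: WRITE b=7  (b history now [(1, 16), (3, 0), (4, 18), (5, 30), (12, 29), (15, 27), (21, 27), (22, 0), (27, 7)])
READ a @v9: history=[(10, 33), (11, 28), (14, 2), (16, 34), (17, 9), (19, 25), (20, 17)] -> no version <= 9 -> NONE
READ c @v9: history=[(6, 23), (7, 12), (9, 31), (25, 34), (26, 30)] -> pick v9 -> 31
v28: WRITE a=4  (a history now [(10, 33), (11, 28), (14, 2), (16, 34), (17, 9), (19, 25), (20, 17), (28, 4)])
READ d @v21: history=[(2, 12), (8, 2), (13, 2), (18, 3), (23, 16), (24, 19)] -> pick v18 -> 3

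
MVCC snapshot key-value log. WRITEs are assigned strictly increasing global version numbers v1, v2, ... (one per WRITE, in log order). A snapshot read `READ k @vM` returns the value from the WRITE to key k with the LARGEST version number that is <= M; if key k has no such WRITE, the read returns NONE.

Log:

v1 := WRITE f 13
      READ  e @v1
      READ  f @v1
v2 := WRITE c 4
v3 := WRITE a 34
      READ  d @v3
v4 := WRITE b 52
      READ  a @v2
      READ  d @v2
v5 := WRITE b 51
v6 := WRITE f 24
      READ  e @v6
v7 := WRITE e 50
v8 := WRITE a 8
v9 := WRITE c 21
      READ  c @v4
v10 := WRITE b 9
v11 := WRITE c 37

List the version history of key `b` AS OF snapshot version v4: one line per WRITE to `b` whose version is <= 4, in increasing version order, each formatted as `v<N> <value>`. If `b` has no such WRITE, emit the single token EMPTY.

Answer: v4 52

Derivation:
Scan writes for key=b with version <= 4:
  v1 WRITE f 13 -> skip
  v2 WRITE c 4 -> skip
  v3 WRITE a 34 -> skip
  v4 WRITE b 52 -> keep
  v5 WRITE b 51 -> drop (> snap)
  v6 WRITE f 24 -> skip
  v7 WRITE e 50 -> skip
  v8 WRITE a 8 -> skip
  v9 WRITE c 21 -> skip
  v10 WRITE b 9 -> drop (> snap)
  v11 WRITE c 37 -> skip
Collected: [(4, 52)]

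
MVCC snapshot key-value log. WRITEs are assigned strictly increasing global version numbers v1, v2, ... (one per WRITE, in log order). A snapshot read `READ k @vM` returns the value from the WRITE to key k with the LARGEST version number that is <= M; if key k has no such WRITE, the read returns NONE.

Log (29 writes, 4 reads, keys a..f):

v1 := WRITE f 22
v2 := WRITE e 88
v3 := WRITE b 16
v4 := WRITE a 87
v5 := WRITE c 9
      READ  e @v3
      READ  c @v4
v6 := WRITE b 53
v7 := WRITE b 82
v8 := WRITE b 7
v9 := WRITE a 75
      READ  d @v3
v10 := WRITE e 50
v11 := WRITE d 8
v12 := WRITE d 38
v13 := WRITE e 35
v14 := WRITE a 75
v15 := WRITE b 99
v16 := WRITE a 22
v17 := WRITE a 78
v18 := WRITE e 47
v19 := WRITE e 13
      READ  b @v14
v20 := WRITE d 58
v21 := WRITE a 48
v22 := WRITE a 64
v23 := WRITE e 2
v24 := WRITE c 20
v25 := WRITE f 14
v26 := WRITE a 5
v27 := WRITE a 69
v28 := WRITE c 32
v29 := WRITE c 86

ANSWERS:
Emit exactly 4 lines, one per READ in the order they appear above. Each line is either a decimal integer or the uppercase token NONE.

v1: WRITE f=22  (f history now [(1, 22)])
v2: WRITE e=88  (e history now [(2, 88)])
v3: WRITE b=16  (b history now [(3, 16)])
v4: WRITE a=87  (a history now [(4, 87)])
v5: WRITE c=9  (c history now [(5, 9)])
READ e @v3: history=[(2, 88)] -> pick v2 -> 88
READ c @v4: history=[(5, 9)] -> no version <= 4 -> NONE
v6: WRITE b=53  (b history now [(3, 16), (6, 53)])
v7: WRITE b=82  (b history now [(3, 16), (6, 53), (7, 82)])
v8: WRITE b=7  (b history now [(3, 16), (6, 53), (7, 82), (8, 7)])
v9: WRITE a=75  (a history now [(4, 87), (9, 75)])
READ d @v3: history=[] -> no version <= 3 -> NONE
v10: WRITE e=50  (e history now [(2, 88), (10, 50)])
v11: WRITE d=8  (d history now [(11, 8)])
v12: WRITE d=38  (d history now [(11, 8), (12, 38)])
v13: WRITE e=35  (e history now [(2, 88), (10, 50), (13, 35)])
v14: WRITE a=75  (a history now [(4, 87), (9, 75), (14, 75)])
v15: WRITE b=99  (b history now [(3, 16), (6, 53), (7, 82), (8, 7), (15, 99)])
v16: WRITE a=22  (a history now [(4, 87), (9, 75), (14, 75), (16, 22)])
v17: WRITE a=78  (a history now [(4, 87), (9, 75), (14, 75), (16, 22), (17, 78)])
v18: WRITE e=47  (e history now [(2, 88), (10, 50), (13, 35), (18, 47)])
v19: WRITE e=13  (e history now [(2, 88), (10, 50), (13, 35), (18, 47), (19, 13)])
READ b @v14: history=[(3, 16), (6, 53), (7, 82), (8, 7), (15, 99)] -> pick v8 -> 7
v20: WRITE d=58  (d history now [(11, 8), (12, 38), (20, 58)])
v21: WRITE a=48  (a history now [(4, 87), (9, 75), (14, 75), (16, 22), (17, 78), (21, 48)])
v22: WRITE a=64  (a history now [(4, 87), (9, 75), (14, 75), (16, 22), (17, 78), (21, 48), (22, 64)])
v23: WRITE e=2  (e history now [(2, 88), (10, 50), (13, 35), (18, 47), (19, 13), (23, 2)])
v24: WRITE c=20  (c history now [(5, 9), (24, 20)])
v25: WRITE f=14  (f history now [(1, 22), (25, 14)])
v26: WRITE a=5  (a history now [(4, 87), (9, 75), (14, 75), (16, 22), (17, 78), (21, 48), (22, 64), (26, 5)])
v27: WRITE a=69  (a history now [(4, 87), (9, 75), (14, 75), (16, 22), (17, 78), (21, 48), (22, 64), (26, 5), (27, 69)])
v28: WRITE c=32  (c history now [(5, 9), (24, 20), (28, 32)])
v29: WRITE c=86  (c history now [(5, 9), (24, 20), (28, 32), (29, 86)])

Answer: 88
NONE
NONE
7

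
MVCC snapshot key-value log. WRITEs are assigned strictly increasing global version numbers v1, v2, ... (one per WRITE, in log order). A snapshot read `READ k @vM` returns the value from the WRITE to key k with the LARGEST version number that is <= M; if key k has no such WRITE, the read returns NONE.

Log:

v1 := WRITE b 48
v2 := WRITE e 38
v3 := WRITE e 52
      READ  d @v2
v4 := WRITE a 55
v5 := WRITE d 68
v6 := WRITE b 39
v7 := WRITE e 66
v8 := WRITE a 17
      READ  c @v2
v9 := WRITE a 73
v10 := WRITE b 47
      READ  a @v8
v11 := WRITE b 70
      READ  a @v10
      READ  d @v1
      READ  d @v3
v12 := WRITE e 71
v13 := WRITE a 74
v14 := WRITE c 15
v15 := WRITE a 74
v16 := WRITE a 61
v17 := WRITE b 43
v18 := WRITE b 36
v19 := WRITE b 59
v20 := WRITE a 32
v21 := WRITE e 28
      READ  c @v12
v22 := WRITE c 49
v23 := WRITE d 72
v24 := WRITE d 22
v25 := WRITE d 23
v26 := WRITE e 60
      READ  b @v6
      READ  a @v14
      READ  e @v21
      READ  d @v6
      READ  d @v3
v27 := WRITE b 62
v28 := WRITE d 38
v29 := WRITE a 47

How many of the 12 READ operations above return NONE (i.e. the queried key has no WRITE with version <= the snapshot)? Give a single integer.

v1: WRITE b=48  (b history now [(1, 48)])
v2: WRITE e=38  (e history now [(2, 38)])
v3: WRITE e=52  (e history now [(2, 38), (3, 52)])
READ d @v2: history=[] -> no version <= 2 -> NONE
v4: WRITE a=55  (a history now [(4, 55)])
v5: WRITE d=68  (d history now [(5, 68)])
v6: WRITE b=39  (b history now [(1, 48), (6, 39)])
v7: WRITE e=66  (e history now [(2, 38), (3, 52), (7, 66)])
v8: WRITE a=17  (a history now [(4, 55), (8, 17)])
READ c @v2: history=[] -> no version <= 2 -> NONE
v9: WRITE a=73  (a history now [(4, 55), (8, 17), (9, 73)])
v10: WRITE b=47  (b history now [(1, 48), (6, 39), (10, 47)])
READ a @v8: history=[(4, 55), (8, 17), (9, 73)] -> pick v8 -> 17
v11: WRITE b=70  (b history now [(1, 48), (6, 39), (10, 47), (11, 70)])
READ a @v10: history=[(4, 55), (8, 17), (9, 73)] -> pick v9 -> 73
READ d @v1: history=[(5, 68)] -> no version <= 1 -> NONE
READ d @v3: history=[(5, 68)] -> no version <= 3 -> NONE
v12: WRITE e=71  (e history now [(2, 38), (3, 52), (7, 66), (12, 71)])
v13: WRITE a=74  (a history now [(4, 55), (8, 17), (9, 73), (13, 74)])
v14: WRITE c=15  (c history now [(14, 15)])
v15: WRITE a=74  (a history now [(4, 55), (8, 17), (9, 73), (13, 74), (15, 74)])
v16: WRITE a=61  (a history now [(4, 55), (8, 17), (9, 73), (13, 74), (15, 74), (16, 61)])
v17: WRITE b=43  (b history now [(1, 48), (6, 39), (10, 47), (11, 70), (17, 43)])
v18: WRITE b=36  (b history now [(1, 48), (6, 39), (10, 47), (11, 70), (17, 43), (18, 36)])
v19: WRITE b=59  (b history now [(1, 48), (6, 39), (10, 47), (11, 70), (17, 43), (18, 36), (19, 59)])
v20: WRITE a=32  (a history now [(4, 55), (8, 17), (9, 73), (13, 74), (15, 74), (16, 61), (20, 32)])
v21: WRITE e=28  (e history now [(2, 38), (3, 52), (7, 66), (12, 71), (21, 28)])
READ c @v12: history=[(14, 15)] -> no version <= 12 -> NONE
v22: WRITE c=49  (c history now [(14, 15), (22, 49)])
v23: WRITE d=72  (d history now [(5, 68), (23, 72)])
v24: WRITE d=22  (d history now [(5, 68), (23, 72), (24, 22)])
v25: WRITE d=23  (d history now [(5, 68), (23, 72), (24, 22), (25, 23)])
v26: WRITE e=60  (e history now [(2, 38), (3, 52), (7, 66), (12, 71), (21, 28), (26, 60)])
READ b @v6: history=[(1, 48), (6, 39), (10, 47), (11, 70), (17, 43), (18, 36), (19, 59)] -> pick v6 -> 39
READ a @v14: history=[(4, 55), (8, 17), (9, 73), (13, 74), (15, 74), (16, 61), (20, 32)] -> pick v13 -> 74
READ e @v21: history=[(2, 38), (3, 52), (7, 66), (12, 71), (21, 28), (26, 60)] -> pick v21 -> 28
READ d @v6: history=[(5, 68), (23, 72), (24, 22), (25, 23)] -> pick v5 -> 68
READ d @v3: history=[(5, 68), (23, 72), (24, 22), (25, 23)] -> no version <= 3 -> NONE
v27: WRITE b=62  (b history now [(1, 48), (6, 39), (10, 47), (11, 70), (17, 43), (18, 36), (19, 59), (27, 62)])
v28: WRITE d=38  (d history now [(5, 68), (23, 72), (24, 22), (25, 23), (28, 38)])
v29: WRITE a=47  (a history now [(4, 55), (8, 17), (9, 73), (13, 74), (15, 74), (16, 61), (20, 32), (29, 47)])
Read results in order: ['NONE', 'NONE', '17', '73', 'NONE', 'NONE', 'NONE', '39', '74', '28', '68', 'NONE']
NONE count = 6

Answer: 6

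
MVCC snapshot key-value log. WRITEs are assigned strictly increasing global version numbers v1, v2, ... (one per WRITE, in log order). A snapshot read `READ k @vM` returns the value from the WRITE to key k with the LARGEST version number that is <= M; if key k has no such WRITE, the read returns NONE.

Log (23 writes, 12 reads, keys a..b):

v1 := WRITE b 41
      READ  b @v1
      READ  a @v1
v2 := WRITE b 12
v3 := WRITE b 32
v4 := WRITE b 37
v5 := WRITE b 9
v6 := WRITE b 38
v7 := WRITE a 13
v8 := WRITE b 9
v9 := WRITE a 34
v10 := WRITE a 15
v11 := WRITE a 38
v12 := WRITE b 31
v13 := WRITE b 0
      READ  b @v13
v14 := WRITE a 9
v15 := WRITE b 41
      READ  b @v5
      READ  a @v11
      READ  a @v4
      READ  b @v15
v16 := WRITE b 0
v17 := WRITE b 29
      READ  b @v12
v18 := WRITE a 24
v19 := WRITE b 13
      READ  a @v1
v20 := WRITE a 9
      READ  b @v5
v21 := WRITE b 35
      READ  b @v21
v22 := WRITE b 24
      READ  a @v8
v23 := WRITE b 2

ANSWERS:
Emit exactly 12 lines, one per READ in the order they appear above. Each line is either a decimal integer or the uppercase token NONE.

v1: WRITE b=41  (b history now [(1, 41)])
READ b @v1: history=[(1, 41)] -> pick v1 -> 41
READ a @v1: history=[] -> no version <= 1 -> NONE
v2: WRITE b=12  (b history now [(1, 41), (2, 12)])
v3: WRITE b=32  (b history now [(1, 41), (2, 12), (3, 32)])
v4: WRITE b=37  (b history now [(1, 41), (2, 12), (3, 32), (4, 37)])
v5: WRITE b=9  (b history now [(1, 41), (2, 12), (3, 32), (4, 37), (5, 9)])
v6: WRITE b=38  (b history now [(1, 41), (2, 12), (3, 32), (4, 37), (5, 9), (6, 38)])
v7: WRITE a=13  (a history now [(7, 13)])
v8: WRITE b=9  (b history now [(1, 41), (2, 12), (3, 32), (4, 37), (5, 9), (6, 38), (8, 9)])
v9: WRITE a=34  (a history now [(7, 13), (9, 34)])
v10: WRITE a=15  (a history now [(7, 13), (9, 34), (10, 15)])
v11: WRITE a=38  (a history now [(7, 13), (9, 34), (10, 15), (11, 38)])
v12: WRITE b=31  (b history now [(1, 41), (2, 12), (3, 32), (4, 37), (5, 9), (6, 38), (8, 9), (12, 31)])
v13: WRITE b=0  (b history now [(1, 41), (2, 12), (3, 32), (4, 37), (5, 9), (6, 38), (8, 9), (12, 31), (13, 0)])
READ b @v13: history=[(1, 41), (2, 12), (3, 32), (4, 37), (5, 9), (6, 38), (8, 9), (12, 31), (13, 0)] -> pick v13 -> 0
v14: WRITE a=9  (a history now [(7, 13), (9, 34), (10, 15), (11, 38), (14, 9)])
v15: WRITE b=41  (b history now [(1, 41), (2, 12), (3, 32), (4, 37), (5, 9), (6, 38), (8, 9), (12, 31), (13, 0), (15, 41)])
READ b @v5: history=[(1, 41), (2, 12), (3, 32), (4, 37), (5, 9), (6, 38), (8, 9), (12, 31), (13, 0), (15, 41)] -> pick v5 -> 9
READ a @v11: history=[(7, 13), (9, 34), (10, 15), (11, 38), (14, 9)] -> pick v11 -> 38
READ a @v4: history=[(7, 13), (9, 34), (10, 15), (11, 38), (14, 9)] -> no version <= 4 -> NONE
READ b @v15: history=[(1, 41), (2, 12), (3, 32), (4, 37), (5, 9), (6, 38), (8, 9), (12, 31), (13, 0), (15, 41)] -> pick v15 -> 41
v16: WRITE b=0  (b history now [(1, 41), (2, 12), (3, 32), (4, 37), (5, 9), (6, 38), (8, 9), (12, 31), (13, 0), (15, 41), (16, 0)])
v17: WRITE b=29  (b history now [(1, 41), (2, 12), (3, 32), (4, 37), (5, 9), (6, 38), (8, 9), (12, 31), (13, 0), (15, 41), (16, 0), (17, 29)])
READ b @v12: history=[(1, 41), (2, 12), (3, 32), (4, 37), (5, 9), (6, 38), (8, 9), (12, 31), (13, 0), (15, 41), (16, 0), (17, 29)] -> pick v12 -> 31
v18: WRITE a=24  (a history now [(7, 13), (9, 34), (10, 15), (11, 38), (14, 9), (18, 24)])
v19: WRITE b=13  (b history now [(1, 41), (2, 12), (3, 32), (4, 37), (5, 9), (6, 38), (8, 9), (12, 31), (13, 0), (15, 41), (16, 0), (17, 29), (19, 13)])
READ a @v1: history=[(7, 13), (9, 34), (10, 15), (11, 38), (14, 9), (18, 24)] -> no version <= 1 -> NONE
v20: WRITE a=9  (a history now [(7, 13), (9, 34), (10, 15), (11, 38), (14, 9), (18, 24), (20, 9)])
READ b @v5: history=[(1, 41), (2, 12), (3, 32), (4, 37), (5, 9), (6, 38), (8, 9), (12, 31), (13, 0), (15, 41), (16, 0), (17, 29), (19, 13)] -> pick v5 -> 9
v21: WRITE b=35  (b history now [(1, 41), (2, 12), (3, 32), (4, 37), (5, 9), (6, 38), (8, 9), (12, 31), (13, 0), (15, 41), (16, 0), (17, 29), (19, 13), (21, 35)])
READ b @v21: history=[(1, 41), (2, 12), (3, 32), (4, 37), (5, 9), (6, 38), (8, 9), (12, 31), (13, 0), (15, 41), (16, 0), (17, 29), (19, 13), (21, 35)] -> pick v21 -> 35
v22: WRITE b=24  (b history now [(1, 41), (2, 12), (3, 32), (4, 37), (5, 9), (6, 38), (8, 9), (12, 31), (13, 0), (15, 41), (16, 0), (17, 29), (19, 13), (21, 35), (22, 24)])
READ a @v8: history=[(7, 13), (9, 34), (10, 15), (11, 38), (14, 9), (18, 24), (20, 9)] -> pick v7 -> 13
v23: WRITE b=2  (b history now [(1, 41), (2, 12), (3, 32), (4, 37), (5, 9), (6, 38), (8, 9), (12, 31), (13, 0), (15, 41), (16, 0), (17, 29), (19, 13), (21, 35), (22, 24), (23, 2)])

Answer: 41
NONE
0
9
38
NONE
41
31
NONE
9
35
13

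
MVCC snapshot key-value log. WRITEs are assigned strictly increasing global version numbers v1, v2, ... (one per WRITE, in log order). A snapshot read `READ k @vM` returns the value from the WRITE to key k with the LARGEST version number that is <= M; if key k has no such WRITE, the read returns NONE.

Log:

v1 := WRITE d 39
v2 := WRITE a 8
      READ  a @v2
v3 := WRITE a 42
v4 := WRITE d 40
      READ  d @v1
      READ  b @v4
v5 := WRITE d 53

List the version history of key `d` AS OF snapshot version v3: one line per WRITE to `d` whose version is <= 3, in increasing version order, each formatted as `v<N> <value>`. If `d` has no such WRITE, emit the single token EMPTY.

Answer: v1 39

Derivation:
Scan writes for key=d with version <= 3:
  v1 WRITE d 39 -> keep
  v2 WRITE a 8 -> skip
  v3 WRITE a 42 -> skip
  v4 WRITE d 40 -> drop (> snap)
  v5 WRITE d 53 -> drop (> snap)
Collected: [(1, 39)]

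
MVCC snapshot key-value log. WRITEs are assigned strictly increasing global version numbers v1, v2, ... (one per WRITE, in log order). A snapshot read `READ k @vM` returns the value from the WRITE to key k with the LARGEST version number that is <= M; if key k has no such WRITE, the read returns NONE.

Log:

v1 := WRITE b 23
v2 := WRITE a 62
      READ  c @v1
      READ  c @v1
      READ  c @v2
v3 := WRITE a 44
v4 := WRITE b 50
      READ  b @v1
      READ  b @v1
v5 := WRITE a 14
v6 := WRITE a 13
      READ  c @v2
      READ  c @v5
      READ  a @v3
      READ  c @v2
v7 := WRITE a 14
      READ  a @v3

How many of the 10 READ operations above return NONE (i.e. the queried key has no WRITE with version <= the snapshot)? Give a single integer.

v1: WRITE b=23  (b history now [(1, 23)])
v2: WRITE a=62  (a history now [(2, 62)])
READ c @v1: history=[] -> no version <= 1 -> NONE
READ c @v1: history=[] -> no version <= 1 -> NONE
READ c @v2: history=[] -> no version <= 2 -> NONE
v3: WRITE a=44  (a history now [(2, 62), (3, 44)])
v4: WRITE b=50  (b history now [(1, 23), (4, 50)])
READ b @v1: history=[(1, 23), (4, 50)] -> pick v1 -> 23
READ b @v1: history=[(1, 23), (4, 50)] -> pick v1 -> 23
v5: WRITE a=14  (a history now [(2, 62), (3, 44), (5, 14)])
v6: WRITE a=13  (a history now [(2, 62), (3, 44), (5, 14), (6, 13)])
READ c @v2: history=[] -> no version <= 2 -> NONE
READ c @v5: history=[] -> no version <= 5 -> NONE
READ a @v3: history=[(2, 62), (3, 44), (5, 14), (6, 13)] -> pick v3 -> 44
READ c @v2: history=[] -> no version <= 2 -> NONE
v7: WRITE a=14  (a history now [(2, 62), (3, 44), (5, 14), (6, 13), (7, 14)])
READ a @v3: history=[(2, 62), (3, 44), (5, 14), (6, 13), (7, 14)] -> pick v3 -> 44
Read results in order: ['NONE', 'NONE', 'NONE', '23', '23', 'NONE', 'NONE', '44', 'NONE', '44']
NONE count = 6

Answer: 6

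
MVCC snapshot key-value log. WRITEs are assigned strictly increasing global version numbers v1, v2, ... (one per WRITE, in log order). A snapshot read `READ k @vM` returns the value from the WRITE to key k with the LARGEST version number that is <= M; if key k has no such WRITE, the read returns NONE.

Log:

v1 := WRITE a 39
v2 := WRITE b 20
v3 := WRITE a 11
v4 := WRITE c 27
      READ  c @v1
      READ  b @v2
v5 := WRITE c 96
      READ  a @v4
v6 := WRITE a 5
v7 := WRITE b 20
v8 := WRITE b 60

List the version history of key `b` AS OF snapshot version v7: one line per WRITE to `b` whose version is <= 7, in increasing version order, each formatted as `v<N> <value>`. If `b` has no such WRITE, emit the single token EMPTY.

Answer: v2 20
v7 20

Derivation:
Scan writes for key=b with version <= 7:
  v1 WRITE a 39 -> skip
  v2 WRITE b 20 -> keep
  v3 WRITE a 11 -> skip
  v4 WRITE c 27 -> skip
  v5 WRITE c 96 -> skip
  v6 WRITE a 5 -> skip
  v7 WRITE b 20 -> keep
  v8 WRITE b 60 -> drop (> snap)
Collected: [(2, 20), (7, 20)]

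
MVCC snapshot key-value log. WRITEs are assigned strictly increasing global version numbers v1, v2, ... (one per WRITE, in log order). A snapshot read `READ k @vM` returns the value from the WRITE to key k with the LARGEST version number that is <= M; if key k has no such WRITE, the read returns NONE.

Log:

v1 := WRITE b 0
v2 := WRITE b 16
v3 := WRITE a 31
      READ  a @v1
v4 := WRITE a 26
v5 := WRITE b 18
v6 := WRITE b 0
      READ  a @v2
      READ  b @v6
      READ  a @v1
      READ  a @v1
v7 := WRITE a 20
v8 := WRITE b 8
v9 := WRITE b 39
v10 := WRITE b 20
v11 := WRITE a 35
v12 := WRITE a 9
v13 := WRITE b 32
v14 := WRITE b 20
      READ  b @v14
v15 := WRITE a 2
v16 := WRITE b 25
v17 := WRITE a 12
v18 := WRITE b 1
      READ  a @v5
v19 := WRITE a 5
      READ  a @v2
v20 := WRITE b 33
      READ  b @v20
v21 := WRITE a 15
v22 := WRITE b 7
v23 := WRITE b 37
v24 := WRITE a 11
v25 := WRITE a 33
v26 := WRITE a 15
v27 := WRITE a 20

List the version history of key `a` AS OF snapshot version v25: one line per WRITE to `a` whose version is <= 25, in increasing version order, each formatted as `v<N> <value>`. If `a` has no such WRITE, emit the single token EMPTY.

Scan writes for key=a with version <= 25:
  v1 WRITE b 0 -> skip
  v2 WRITE b 16 -> skip
  v3 WRITE a 31 -> keep
  v4 WRITE a 26 -> keep
  v5 WRITE b 18 -> skip
  v6 WRITE b 0 -> skip
  v7 WRITE a 20 -> keep
  v8 WRITE b 8 -> skip
  v9 WRITE b 39 -> skip
  v10 WRITE b 20 -> skip
  v11 WRITE a 35 -> keep
  v12 WRITE a 9 -> keep
  v13 WRITE b 32 -> skip
  v14 WRITE b 20 -> skip
  v15 WRITE a 2 -> keep
  v16 WRITE b 25 -> skip
  v17 WRITE a 12 -> keep
  v18 WRITE b 1 -> skip
  v19 WRITE a 5 -> keep
  v20 WRITE b 33 -> skip
  v21 WRITE a 15 -> keep
  v22 WRITE b 7 -> skip
  v23 WRITE b 37 -> skip
  v24 WRITE a 11 -> keep
  v25 WRITE a 33 -> keep
  v26 WRITE a 15 -> drop (> snap)
  v27 WRITE a 20 -> drop (> snap)
Collected: [(3, 31), (4, 26), (7, 20), (11, 35), (12, 9), (15, 2), (17, 12), (19, 5), (21, 15), (24, 11), (25, 33)]

Answer: v3 31
v4 26
v7 20
v11 35
v12 9
v15 2
v17 12
v19 5
v21 15
v24 11
v25 33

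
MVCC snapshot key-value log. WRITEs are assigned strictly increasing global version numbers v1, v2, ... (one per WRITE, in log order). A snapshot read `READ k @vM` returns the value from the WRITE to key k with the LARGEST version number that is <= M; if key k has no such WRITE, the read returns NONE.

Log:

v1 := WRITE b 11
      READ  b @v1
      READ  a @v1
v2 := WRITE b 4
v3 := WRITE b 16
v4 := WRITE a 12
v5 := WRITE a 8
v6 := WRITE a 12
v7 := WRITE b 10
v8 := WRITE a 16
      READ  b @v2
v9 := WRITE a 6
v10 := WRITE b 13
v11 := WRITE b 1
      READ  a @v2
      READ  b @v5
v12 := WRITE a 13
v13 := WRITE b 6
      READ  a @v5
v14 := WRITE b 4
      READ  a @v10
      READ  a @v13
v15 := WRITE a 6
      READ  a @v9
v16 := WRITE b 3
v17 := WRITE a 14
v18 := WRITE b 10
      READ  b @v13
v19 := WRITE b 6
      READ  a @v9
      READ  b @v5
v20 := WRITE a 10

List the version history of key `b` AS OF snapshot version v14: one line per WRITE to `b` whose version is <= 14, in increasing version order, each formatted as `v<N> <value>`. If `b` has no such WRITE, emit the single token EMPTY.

Answer: v1 11
v2 4
v3 16
v7 10
v10 13
v11 1
v13 6
v14 4

Derivation:
Scan writes for key=b with version <= 14:
  v1 WRITE b 11 -> keep
  v2 WRITE b 4 -> keep
  v3 WRITE b 16 -> keep
  v4 WRITE a 12 -> skip
  v5 WRITE a 8 -> skip
  v6 WRITE a 12 -> skip
  v7 WRITE b 10 -> keep
  v8 WRITE a 16 -> skip
  v9 WRITE a 6 -> skip
  v10 WRITE b 13 -> keep
  v11 WRITE b 1 -> keep
  v12 WRITE a 13 -> skip
  v13 WRITE b 6 -> keep
  v14 WRITE b 4 -> keep
  v15 WRITE a 6 -> skip
  v16 WRITE b 3 -> drop (> snap)
  v17 WRITE a 14 -> skip
  v18 WRITE b 10 -> drop (> snap)
  v19 WRITE b 6 -> drop (> snap)
  v20 WRITE a 10 -> skip
Collected: [(1, 11), (2, 4), (3, 16), (7, 10), (10, 13), (11, 1), (13, 6), (14, 4)]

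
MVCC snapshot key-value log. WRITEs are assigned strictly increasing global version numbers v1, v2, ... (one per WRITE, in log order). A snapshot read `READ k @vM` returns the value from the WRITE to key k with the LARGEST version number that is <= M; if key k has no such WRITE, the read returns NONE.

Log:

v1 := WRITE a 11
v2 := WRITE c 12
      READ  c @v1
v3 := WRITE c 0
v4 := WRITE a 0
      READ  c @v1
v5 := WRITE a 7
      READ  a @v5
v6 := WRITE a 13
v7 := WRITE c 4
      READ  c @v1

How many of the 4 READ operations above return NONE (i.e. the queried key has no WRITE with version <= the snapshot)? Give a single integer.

v1: WRITE a=11  (a history now [(1, 11)])
v2: WRITE c=12  (c history now [(2, 12)])
READ c @v1: history=[(2, 12)] -> no version <= 1 -> NONE
v3: WRITE c=0  (c history now [(2, 12), (3, 0)])
v4: WRITE a=0  (a history now [(1, 11), (4, 0)])
READ c @v1: history=[(2, 12), (3, 0)] -> no version <= 1 -> NONE
v5: WRITE a=7  (a history now [(1, 11), (4, 0), (5, 7)])
READ a @v5: history=[(1, 11), (4, 0), (5, 7)] -> pick v5 -> 7
v6: WRITE a=13  (a history now [(1, 11), (4, 0), (5, 7), (6, 13)])
v7: WRITE c=4  (c history now [(2, 12), (3, 0), (7, 4)])
READ c @v1: history=[(2, 12), (3, 0), (7, 4)] -> no version <= 1 -> NONE
Read results in order: ['NONE', 'NONE', '7', 'NONE']
NONE count = 3

Answer: 3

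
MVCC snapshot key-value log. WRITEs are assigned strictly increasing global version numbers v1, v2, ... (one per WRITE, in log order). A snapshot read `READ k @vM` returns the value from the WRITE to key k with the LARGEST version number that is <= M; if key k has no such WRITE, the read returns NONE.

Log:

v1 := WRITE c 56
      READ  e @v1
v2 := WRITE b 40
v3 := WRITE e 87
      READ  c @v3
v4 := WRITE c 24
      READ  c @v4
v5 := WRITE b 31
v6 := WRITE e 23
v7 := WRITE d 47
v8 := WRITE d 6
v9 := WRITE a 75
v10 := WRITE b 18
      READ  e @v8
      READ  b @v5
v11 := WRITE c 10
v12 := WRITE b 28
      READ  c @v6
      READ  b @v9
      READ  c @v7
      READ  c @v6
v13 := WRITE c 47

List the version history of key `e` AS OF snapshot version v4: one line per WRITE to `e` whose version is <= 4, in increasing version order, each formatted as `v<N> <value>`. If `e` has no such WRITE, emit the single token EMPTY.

Scan writes for key=e with version <= 4:
  v1 WRITE c 56 -> skip
  v2 WRITE b 40 -> skip
  v3 WRITE e 87 -> keep
  v4 WRITE c 24 -> skip
  v5 WRITE b 31 -> skip
  v6 WRITE e 23 -> drop (> snap)
  v7 WRITE d 47 -> skip
  v8 WRITE d 6 -> skip
  v9 WRITE a 75 -> skip
  v10 WRITE b 18 -> skip
  v11 WRITE c 10 -> skip
  v12 WRITE b 28 -> skip
  v13 WRITE c 47 -> skip
Collected: [(3, 87)]

Answer: v3 87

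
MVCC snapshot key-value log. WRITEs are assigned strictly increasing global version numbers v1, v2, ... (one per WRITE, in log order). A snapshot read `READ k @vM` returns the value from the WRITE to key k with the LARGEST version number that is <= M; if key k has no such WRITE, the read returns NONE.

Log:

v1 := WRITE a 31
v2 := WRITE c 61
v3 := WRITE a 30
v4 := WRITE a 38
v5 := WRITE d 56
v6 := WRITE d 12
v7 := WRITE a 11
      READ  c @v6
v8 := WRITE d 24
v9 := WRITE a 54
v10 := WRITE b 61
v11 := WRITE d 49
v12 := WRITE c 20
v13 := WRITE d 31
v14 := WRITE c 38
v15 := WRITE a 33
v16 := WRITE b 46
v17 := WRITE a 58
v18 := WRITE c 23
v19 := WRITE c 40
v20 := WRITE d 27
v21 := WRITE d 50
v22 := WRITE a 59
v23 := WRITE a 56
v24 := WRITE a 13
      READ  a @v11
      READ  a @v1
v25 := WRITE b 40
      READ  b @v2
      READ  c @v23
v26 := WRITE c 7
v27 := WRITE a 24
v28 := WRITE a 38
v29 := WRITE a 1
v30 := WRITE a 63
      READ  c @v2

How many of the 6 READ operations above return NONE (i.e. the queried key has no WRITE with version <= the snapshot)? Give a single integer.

v1: WRITE a=31  (a history now [(1, 31)])
v2: WRITE c=61  (c history now [(2, 61)])
v3: WRITE a=30  (a history now [(1, 31), (3, 30)])
v4: WRITE a=38  (a history now [(1, 31), (3, 30), (4, 38)])
v5: WRITE d=56  (d history now [(5, 56)])
v6: WRITE d=12  (d history now [(5, 56), (6, 12)])
v7: WRITE a=11  (a history now [(1, 31), (3, 30), (4, 38), (7, 11)])
READ c @v6: history=[(2, 61)] -> pick v2 -> 61
v8: WRITE d=24  (d history now [(5, 56), (6, 12), (8, 24)])
v9: WRITE a=54  (a history now [(1, 31), (3, 30), (4, 38), (7, 11), (9, 54)])
v10: WRITE b=61  (b history now [(10, 61)])
v11: WRITE d=49  (d history now [(5, 56), (6, 12), (8, 24), (11, 49)])
v12: WRITE c=20  (c history now [(2, 61), (12, 20)])
v13: WRITE d=31  (d history now [(5, 56), (6, 12), (8, 24), (11, 49), (13, 31)])
v14: WRITE c=38  (c history now [(2, 61), (12, 20), (14, 38)])
v15: WRITE a=33  (a history now [(1, 31), (3, 30), (4, 38), (7, 11), (9, 54), (15, 33)])
v16: WRITE b=46  (b history now [(10, 61), (16, 46)])
v17: WRITE a=58  (a history now [(1, 31), (3, 30), (4, 38), (7, 11), (9, 54), (15, 33), (17, 58)])
v18: WRITE c=23  (c history now [(2, 61), (12, 20), (14, 38), (18, 23)])
v19: WRITE c=40  (c history now [(2, 61), (12, 20), (14, 38), (18, 23), (19, 40)])
v20: WRITE d=27  (d history now [(5, 56), (6, 12), (8, 24), (11, 49), (13, 31), (20, 27)])
v21: WRITE d=50  (d history now [(5, 56), (6, 12), (8, 24), (11, 49), (13, 31), (20, 27), (21, 50)])
v22: WRITE a=59  (a history now [(1, 31), (3, 30), (4, 38), (7, 11), (9, 54), (15, 33), (17, 58), (22, 59)])
v23: WRITE a=56  (a history now [(1, 31), (3, 30), (4, 38), (7, 11), (9, 54), (15, 33), (17, 58), (22, 59), (23, 56)])
v24: WRITE a=13  (a history now [(1, 31), (3, 30), (4, 38), (7, 11), (9, 54), (15, 33), (17, 58), (22, 59), (23, 56), (24, 13)])
READ a @v11: history=[(1, 31), (3, 30), (4, 38), (7, 11), (9, 54), (15, 33), (17, 58), (22, 59), (23, 56), (24, 13)] -> pick v9 -> 54
READ a @v1: history=[(1, 31), (3, 30), (4, 38), (7, 11), (9, 54), (15, 33), (17, 58), (22, 59), (23, 56), (24, 13)] -> pick v1 -> 31
v25: WRITE b=40  (b history now [(10, 61), (16, 46), (25, 40)])
READ b @v2: history=[(10, 61), (16, 46), (25, 40)] -> no version <= 2 -> NONE
READ c @v23: history=[(2, 61), (12, 20), (14, 38), (18, 23), (19, 40)] -> pick v19 -> 40
v26: WRITE c=7  (c history now [(2, 61), (12, 20), (14, 38), (18, 23), (19, 40), (26, 7)])
v27: WRITE a=24  (a history now [(1, 31), (3, 30), (4, 38), (7, 11), (9, 54), (15, 33), (17, 58), (22, 59), (23, 56), (24, 13), (27, 24)])
v28: WRITE a=38  (a history now [(1, 31), (3, 30), (4, 38), (7, 11), (9, 54), (15, 33), (17, 58), (22, 59), (23, 56), (24, 13), (27, 24), (28, 38)])
v29: WRITE a=1  (a history now [(1, 31), (3, 30), (4, 38), (7, 11), (9, 54), (15, 33), (17, 58), (22, 59), (23, 56), (24, 13), (27, 24), (28, 38), (29, 1)])
v30: WRITE a=63  (a history now [(1, 31), (3, 30), (4, 38), (7, 11), (9, 54), (15, 33), (17, 58), (22, 59), (23, 56), (24, 13), (27, 24), (28, 38), (29, 1), (30, 63)])
READ c @v2: history=[(2, 61), (12, 20), (14, 38), (18, 23), (19, 40), (26, 7)] -> pick v2 -> 61
Read results in order: ['61', '54', '31', 'NONE', '40', '61']
NONE count = 1

Answer: 1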